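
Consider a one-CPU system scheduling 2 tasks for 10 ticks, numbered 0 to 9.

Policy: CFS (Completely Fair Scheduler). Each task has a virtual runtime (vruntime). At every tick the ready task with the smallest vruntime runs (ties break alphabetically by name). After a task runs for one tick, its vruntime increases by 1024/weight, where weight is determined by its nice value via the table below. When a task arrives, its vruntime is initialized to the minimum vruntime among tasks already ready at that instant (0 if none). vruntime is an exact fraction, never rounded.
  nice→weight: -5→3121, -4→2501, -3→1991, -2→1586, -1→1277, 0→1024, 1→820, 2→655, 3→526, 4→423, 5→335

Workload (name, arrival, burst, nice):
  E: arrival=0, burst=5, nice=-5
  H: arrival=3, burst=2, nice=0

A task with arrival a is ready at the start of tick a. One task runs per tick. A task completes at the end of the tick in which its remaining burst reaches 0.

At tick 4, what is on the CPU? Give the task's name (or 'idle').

t=0: vr[E=0] → run E
t=1: vr[E=1024/3121] → run E
t=2: vr[E=2048/3121] → run E
t=3: vr[E=3072/3121 H=3072/3121] → run E
t=4: vr[E=4096/3121 H=3072/3121] → run H
t=5: vr[E=4096/3121 H=6193/3121] → run E
t=6: vr[H=6193/3121] → run H
t=7: (idle)
t=8: (idle)
t=9: (idle)

running at tick 4 = H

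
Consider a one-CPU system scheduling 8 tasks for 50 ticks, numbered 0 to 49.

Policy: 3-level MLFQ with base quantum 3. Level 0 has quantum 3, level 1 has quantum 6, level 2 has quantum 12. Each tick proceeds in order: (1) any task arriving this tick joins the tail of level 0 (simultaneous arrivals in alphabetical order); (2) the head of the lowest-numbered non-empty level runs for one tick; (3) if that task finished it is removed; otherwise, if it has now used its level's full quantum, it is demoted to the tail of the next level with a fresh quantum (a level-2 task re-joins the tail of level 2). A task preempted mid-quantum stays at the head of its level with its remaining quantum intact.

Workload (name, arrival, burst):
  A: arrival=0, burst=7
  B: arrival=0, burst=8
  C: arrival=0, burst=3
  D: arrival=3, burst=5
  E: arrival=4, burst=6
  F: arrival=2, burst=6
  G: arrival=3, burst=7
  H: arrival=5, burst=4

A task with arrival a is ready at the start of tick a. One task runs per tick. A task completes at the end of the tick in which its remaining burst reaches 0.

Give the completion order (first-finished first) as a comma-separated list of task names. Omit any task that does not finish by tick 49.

t=0: L0/L1/L2 = ABC/-/- → run A
t=1: L0/L1/L2 = ABC/-/- → run A
t=2: L0/L1/L2 = ABCF/-/- → run A
t=3: L0/L1/L2 = BCFDG/A/- → run B
t=4: L0/L1/L2 = BCFDGE/A/- → run B
t=5: L0/L1/L2 = BCFDGEH/A/- → run B
t=6: L0/L1/L2 = CFDGEH/AB/- → run C
t=7: L0/L1/L2 = CFDGEH/AB/- → run C
t=8: L0/L1/L2 = CFDGEH/AB/- → run C
t=9: L0/L1/L2 = FDGEH/AB/- → run F
t=10: L0/L1/L2 = FDGEH/AB/- → run F
t=11: L0/L1/L2 = FDGEH/AB/- → run F
t=12: L0/L1/L2 = DGEH/ABF/- → run D
t=13: L0/L1/L2 = DGEH/ABF/- → run D
t=14: L0/L1/L2 = DGEH/ABF/- → run D
t=15: L0/L1/L2 = GEH/ABFD/- → run G
t=16: L0/L1/L2 = GEH/ABFD/- → run G
t=17: L0/L1/L2 = GEH/ABFD/- → run G
t=18: L0/L1/L2 = EH/ABFDG/- → run E
t=19: L0/L1/L2 = EH/ABFDG/- → run E
t=20: L0/L1/L2 = EH/ABFDG/- → run E
t=21: L0/L1/L2 = H/ABFDGE/- → run H
t=22: L0/L1/L2 = H/ABFDGE/- → run H
t=23: L0/L1/L2 = H/ABFDGE/- → run H
t=24: L0/L1/L2 = -/ABFDGEH/- → run A
t=25: L0/L1/L2 = -/ABFDGEH/- → run A
t=26: L0/L1/L2 = -/ABFDGEH/- → run A
t=27: L0/L1/L2 = -/ABFDGEH/- → run A
t=28: L0/L1/L2 = -/BFDGEH/- → run B
t=29: L0/L1/L2 = -/BFDGEH/- → run B
t=30: L0/L1/L2 = -/BFDGEH/- → run B
t=31: L0/L1/L2 = -/BFDGEH/- → run B
t=32: L0/L1/L2 = -/BFDGEH/- → run B
t=33: L0/L1/L2 = -/FDGEH/- → run F
t=34: L0/L1/L2 = -/FDGEH/- → run F
t=35: L0/L1/L2 = -/FDGEH/- → run F
t=36: L0/L1/L2 = -/DGEH/- → run D
t=37: L0/L1/L2 = -/DGEH/- → run D
t=38: L0/L1/L2 = -/GEH/- → run G
t=39: L0/L1/L2 = -/GEH/- → run G
t=40: L0/L1/L2 = -/GEH/- → run G
t=41: L0/L1/L2 = -/GEH/- → run G
t=42: L0/L1/L2 = -/EH/- → run E
t=43: L0/L1/L2 = -/EH/- → run E
t=44: L0/L1/L2 = -/EH/- → run E
t=45: L0/L1/L2 = -/H/- → run H
t=46: (idle)
t=47: (idle)
t=48: (idle)
t=49: (idle)

completion order = C, A, B, F, D, G, E, H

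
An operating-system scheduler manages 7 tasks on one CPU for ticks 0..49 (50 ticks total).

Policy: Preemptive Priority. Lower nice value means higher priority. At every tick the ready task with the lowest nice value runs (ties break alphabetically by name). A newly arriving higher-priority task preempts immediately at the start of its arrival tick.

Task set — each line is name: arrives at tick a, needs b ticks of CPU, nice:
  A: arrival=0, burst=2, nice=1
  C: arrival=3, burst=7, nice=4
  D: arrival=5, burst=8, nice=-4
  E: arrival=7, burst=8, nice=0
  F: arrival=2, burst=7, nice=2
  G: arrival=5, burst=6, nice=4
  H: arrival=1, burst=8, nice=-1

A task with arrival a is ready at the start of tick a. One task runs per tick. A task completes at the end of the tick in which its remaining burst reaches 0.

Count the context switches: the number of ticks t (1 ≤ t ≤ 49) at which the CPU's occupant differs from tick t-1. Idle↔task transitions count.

t=0: ready={A} → run A
t=1: ready={A,H} → run H
t=2: ready={A,F,H} → run H
t=3: ready={A,C,F,H} → run H
t=4: ready={A,C,F,H} → run H
t=5: ready={A,C,D,F,G,H} → run D
t=6: ready={A,C,D,F,G,H} → run D
t=7: ready={A,C,D,E,F,G,H} → run D
t=8: ready={A,C,D,E,F,G,H} → run D
t=9: ready={A,C,D,E,F,G,H} → run D
t=10: ready={A,C,D,E,F,G,H} → run D
t=11: ready={A,C,D,E,F,G,H} → run D
t=12: ready={A,C,D,E,F,G,H} → run D
t=13: ready={A,C,E,F,G,H} → run H
t=14: ready={A,C,E,F,G,H} → run H
t=15: ready={A,C,E,F,G,H} → run H
t=16: ready={A,C,E,F,G,H} → run H
t=17: ready={A,C,E,F,G} → run E
t=18: ready={A,C,E,F,G} → run E
t=19: ready={A,C,E,F,G} → run E
t=20: ready={A,C,E,F,G} → run E
t=21: ready={A,C,E,F,G} → run E
t=22: ready={A,C,E,F,G} → run E
t=23: ready={A,C,E,F,G} → run E
t=24: ready={A,C,E,F,G} → run E
t=25: ready={A,C,F,G} → run A
t=26: ready={C,F,G} → run F
t=27: ready={C,F,G} → run F
t=28: ready={C,F,G} → run F
t=29: ready={C,F,G} → run F
t=30: ready={C,F,G} → run F
t=31: ready={C,F,G} → run F
t=32: ready={C,F,G} → run F
t=33: ready={C,G} → run C
t=34: ready={C,G} → run C
t=35: ready={C,G} → run C
t=36: ready={C,G} → run C
t=37: ready={C,G} → run C
t=38: ready={C,G} → run C
t=39: ready={C,G} → run C
t=40: ready={G} → run G
t=41: ready={G} → run G
t=42: ready={G} → run G
t=43: ready={G} → run G
t=44: ready={G} → run G
t=45: ready={G} → run G
t=46: (idle)
t=47: (idle)
t=48: (idle)
t=49: (idle)

context switches = 9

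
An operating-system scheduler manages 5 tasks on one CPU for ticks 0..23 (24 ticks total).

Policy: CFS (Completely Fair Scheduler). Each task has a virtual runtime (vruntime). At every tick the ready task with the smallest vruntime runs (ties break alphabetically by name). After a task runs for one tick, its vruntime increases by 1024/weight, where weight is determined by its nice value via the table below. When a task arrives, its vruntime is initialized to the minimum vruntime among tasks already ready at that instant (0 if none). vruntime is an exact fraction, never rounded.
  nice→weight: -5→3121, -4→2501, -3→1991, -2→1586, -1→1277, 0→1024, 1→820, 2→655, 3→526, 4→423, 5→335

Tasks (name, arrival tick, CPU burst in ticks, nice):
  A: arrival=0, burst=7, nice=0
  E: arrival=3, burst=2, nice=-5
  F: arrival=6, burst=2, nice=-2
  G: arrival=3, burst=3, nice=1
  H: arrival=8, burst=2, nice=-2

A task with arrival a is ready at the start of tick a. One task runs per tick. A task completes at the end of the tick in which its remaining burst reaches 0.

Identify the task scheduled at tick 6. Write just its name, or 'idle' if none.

running at tick 6 = E

t=0: vr[A=0] → run A
t=1: vr[A=1] → run A
t=2: vr[A=2] → run A
t=3: vr[A=3 E=3 G=3] → run A
t=4: vr[A=4 E=3 G=3] → run E
t=5: vr[A=4 E=10387/3121 G=3] → run G
t=6: vr[A=4 E=10387/3121 F=10387/3121 G=871/205] → run E
t=7: vr[A=4 F=10387/3121 G=871/205] → run F
t=8: vr[A=4 F=9834843/2474953 G=871/205 H=9834843/2474953] → run F
t=9: vr[A=4 G=871/205 H=9834843/2474953] → run H
t=10: vr[A=4 G=871/205 H=11432795/2474953] → run A
t=11: vr[A=5 G=871/205 H=11432795/2474953] → run G
t=12: vr[A=5 G=1127/205 H=11432795/2474953] → run H
t=13: vr[A=5 G=1127/205] → run A
t=14: vr[A=6 G=1127/205] → run G
t=15: vr[A=6] → run A
t=16: (idle)
t=17: (idle)
t=18: (idle)
t=19: (idle)
t=20: (idle)
t=21: (idle)
t=22: (idle)
t=23: (idle)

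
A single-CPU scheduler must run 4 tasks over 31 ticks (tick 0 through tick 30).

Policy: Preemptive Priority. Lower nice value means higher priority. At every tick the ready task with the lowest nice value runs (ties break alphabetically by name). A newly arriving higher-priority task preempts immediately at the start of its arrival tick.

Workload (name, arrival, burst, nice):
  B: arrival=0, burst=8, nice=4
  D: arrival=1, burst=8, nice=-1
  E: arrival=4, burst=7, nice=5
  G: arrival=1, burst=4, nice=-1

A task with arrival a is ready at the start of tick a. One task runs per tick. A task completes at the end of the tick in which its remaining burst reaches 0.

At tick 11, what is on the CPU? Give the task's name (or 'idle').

t=0: ready={B} → run B
t=1: ready={B,D,G} → run D
t=2: ready={B,D,G} → run D
t=3: ready={B,D,G} → run D
t=4: ready={B,D,E,G} → run D
t=5: ready={B,D,E,G} → run D
t=6: ready={B,D,E,G} → run D
t=7: ready={B,D,E,G} → run D
t=8: ready={B,D,E,G} → run D
t=9: ready={B,E,G} → run G
t=10: ready={B,E,G} → run G
t=11: ready={B,E,G} → run G
t=12: ready={B,E,G} → run G
t=13: ready={B,E} → run B
t=14: ready={B,E} → run B
t=15: ready={B,E} → run B
t=16: ready={B,E} → run B
t=17: ready={B,E} → run B
t=18: ready={B,E} → run B
t=19: ready={B,E} → run B
t=20: ready={E} → run E
t=21: ready={E} → run E
t=22: ready={E} → run E
t=23: ready={E} → run E
t=24: ready={E} → run E
t=25: ready={E} → run E
t=26: ready={E} → run E
t=27: (idle)
t=28: (idle)
t=29: (idle)
t=30: (idle)

running at tick 11 = G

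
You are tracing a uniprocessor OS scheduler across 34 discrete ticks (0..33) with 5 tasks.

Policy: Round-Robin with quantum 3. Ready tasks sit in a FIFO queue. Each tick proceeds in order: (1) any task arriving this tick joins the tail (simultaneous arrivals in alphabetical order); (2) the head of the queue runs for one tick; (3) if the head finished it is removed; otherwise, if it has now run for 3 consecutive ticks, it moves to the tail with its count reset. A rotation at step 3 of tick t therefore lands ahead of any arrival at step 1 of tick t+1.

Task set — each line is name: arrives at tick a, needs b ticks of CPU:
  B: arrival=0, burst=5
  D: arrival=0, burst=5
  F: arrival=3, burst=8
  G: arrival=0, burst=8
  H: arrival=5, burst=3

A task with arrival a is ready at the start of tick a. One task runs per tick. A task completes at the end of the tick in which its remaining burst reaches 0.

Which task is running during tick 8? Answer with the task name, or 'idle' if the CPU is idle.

running at tick 8 = G

t=0: queue=[B,D,G] q_used=0 → run B
t=1: queue=[B,D,G] q_used=1 → run B
t=2: queue=[B,D,G] q_used=2 → run B
t=3: queue=[D,G,B,F] q_used=0 → run D
t=4: queue=[D,G,B,F] q_used=1 → run D
t=5: queue=[D,G,B,F,H] q_used=2 → run D
t=6: queue=[G,B,F,H,D] q_used=0 → run G
t=7: queue=[G,B,F,H,D] q_used=1 → run G
t=8: queue=[G,B,F,H,D] q_used=2 → run G
t=9: queue=[B,F,H,D,G] q_used=0 → run B
t=10: queue=[B,F,H,D,G] q_used=1 → run B
t=11: queue=[F,H,D,G] q_used=0 → run F
t=12: queue=[F,H,D,G] q_used=1 → run F
t=13: queue=[F,H,D,G] q_used=2 → run F
t=14: queue=[H,D,G,F] q_used=0 → run H
t=15: queue=[H,D,G,F] q_used=1 → run H
t=16: queue=[H,D,G,F] q_used=2 → run H
t=17: queue=[D,G,F] q_used=0 → run D
t=18: queue=[D,G,F] q_used=1 → run D
t=19: queue=[G,F] q_used=0 → run G
t=20: queue=[G,F] q_used=1 → run G
t=21: queue=[G,F] q_used=2 → run G
t=22: queue=[F,G] q_used=0 → run F
t=23: queue=[F,G] q_used=1 → run F
t=24: queue=[F,G] q_used=2 → run F
t=25: queue=[G,F] q_used=0 → run G
t=26: queue=[G,F] q_used=1 → run G
t=27: queue=[F] q_used=0 → run F
t=28: queue=[F] q_used=1 → run F
t=29: (idle)
t=30: (idle)
t=31: (idle)
t=32: (idle)
t=33: (idle)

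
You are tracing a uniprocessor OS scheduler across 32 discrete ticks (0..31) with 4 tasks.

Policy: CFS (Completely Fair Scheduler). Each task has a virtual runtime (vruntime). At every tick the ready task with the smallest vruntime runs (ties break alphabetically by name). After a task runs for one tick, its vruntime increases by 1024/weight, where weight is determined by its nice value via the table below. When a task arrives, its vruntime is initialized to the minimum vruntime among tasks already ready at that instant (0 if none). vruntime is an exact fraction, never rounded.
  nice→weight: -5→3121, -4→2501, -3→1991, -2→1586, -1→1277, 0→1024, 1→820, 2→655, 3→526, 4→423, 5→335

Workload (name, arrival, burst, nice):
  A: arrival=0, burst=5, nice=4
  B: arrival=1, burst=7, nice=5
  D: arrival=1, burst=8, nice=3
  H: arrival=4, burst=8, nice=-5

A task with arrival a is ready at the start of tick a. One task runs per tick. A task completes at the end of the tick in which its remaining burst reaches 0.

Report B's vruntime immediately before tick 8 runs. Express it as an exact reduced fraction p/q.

vruntime(B, start of tick 8) = 776192/141705

t=0: vr[A=0] → run A
t=1: vr[A=1024/423 B=1024/423 D=1024/423] → run A
t=2: vr[A=2048/423 B=1024/423 D=1024/423] → run B
t=3: vr[A=2048/423 B=776192/141705 D=1024/423] → run D
t=4: vr[A=2048/423 B=776192/141705 D=485888/111249 H=485888/111249] → run D
t=5: vr[A=2048/423 B=776192/141705 D=702464/111249 H=485888/111249] → run H
t=6: vr[A=2048/423 B=776192/141705 D=702464/111249 H=1630375424/347208129] → run H
t=7: vr[A=2048/423 B=776192/141705 D=702464/111249 H=1744294400/347208129] → run A
t=8: vr[A=1024/141 B=776192/141705 D=702464/111249 H=1744294400/347208129] → run H
t=9: vr[A=1024/141 B=776192/141705 D=702464/111249 H=1858213376/347208129] → run H
t=10: vr[A=1024/141 B=776192/141705 D=702464/111249 H=1972132352/347208129] → run B
t=11: vr[A=1024/141 B=1209344/141705 D=702464/111249 H=1972132352/347208129] → run H
t=12: vr[A=1024/141 B=1209344/141705 D=702464/111249 H=2086051328/347208129] → run H
t=13: vr[A=1024/141 B=1209344/141705 D=702464/111249 H=2199970304/347208129] → run D
t=14: vr[A=1024/141 B=1209344/141705 D=919040/111249 H=2199970304/347208129] → run H
t=15: vr[A=1024/141 B=1209344/141705 D=919040/111249 H=2313889280/347208129] → run H
t=16: vr[A=1024/141 B=1209344/141705 D=919040/111249] → run A
t=17: vr[A=4096/423 B=1209344/141705 D=919040/111249] → run D
t=18: vr[A=4096/423 B=1209344/141705 D=1135616/111249] → run B
t=19: vr[A=4096/423 B=1642496/141705 D=1135616/111249] → run A
t=20: vr[B=1642496/141705 D=1135616/111249] → run D
t=21: vr[B=1642496/141705 D=1352192/111249] → run B
t=22: vr[B=2075648/141705 D=1352192/111249] → run D
t=23: vr[B=2075648/141705 D=1568768/111249] → run D
t=24: vr[B=2075648/141705 D=1785344/111249] → run B
t=25: vr[B=501760/28341 D=1785344/111249] → run D
t=26: vr[B=501760/28341] → run B
t=27: vr[B=2941952/141705] → run B
t=28: (idle)
t=29: (idle)
t=30: (idle)
t=31: (idle)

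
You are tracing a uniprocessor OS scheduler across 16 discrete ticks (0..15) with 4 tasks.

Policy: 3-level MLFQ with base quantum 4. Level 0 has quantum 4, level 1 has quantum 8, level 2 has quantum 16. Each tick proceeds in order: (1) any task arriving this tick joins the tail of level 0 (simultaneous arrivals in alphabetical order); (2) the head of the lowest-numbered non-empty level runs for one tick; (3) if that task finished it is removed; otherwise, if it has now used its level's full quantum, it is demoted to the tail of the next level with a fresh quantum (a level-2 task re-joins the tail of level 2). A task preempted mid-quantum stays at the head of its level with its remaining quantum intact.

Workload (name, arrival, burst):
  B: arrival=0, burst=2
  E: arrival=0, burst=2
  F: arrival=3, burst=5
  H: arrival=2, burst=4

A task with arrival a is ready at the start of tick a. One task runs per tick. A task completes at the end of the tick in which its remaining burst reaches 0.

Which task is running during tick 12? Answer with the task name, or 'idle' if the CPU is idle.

t=0: L0/L1/L2 = BE/-/- → run B
t=1: L0/L1/L2 = BE/-/- → run B
t=2: L0/L1/L2 = EH/-/- → run E
t=3: L0/L1/L2 = EHF/-/- → run E
t=4: L0/L1/L2 = HF/-/- → run H
t=5: L0/L1/L2 = HF/-/- → run H
t=6: L0/L1/L2 = HF/-/- → run H
t=7: L0/L1/L2 = HF/-/- → run H
t=8: L0/L1/L2 = F/-/- → run F
t=9: L0/L1/L2 = F/-/- → run F
t=10: L0/L1/L2 = F/-/- → run F
t=11: L0/L1/L2 = F/-/- → run F
t=12: L0/L1/L2 = -/F/- → run F
t=13: (idle)
t=14: (idle)
t=15: (idle)

running at tick 12 = F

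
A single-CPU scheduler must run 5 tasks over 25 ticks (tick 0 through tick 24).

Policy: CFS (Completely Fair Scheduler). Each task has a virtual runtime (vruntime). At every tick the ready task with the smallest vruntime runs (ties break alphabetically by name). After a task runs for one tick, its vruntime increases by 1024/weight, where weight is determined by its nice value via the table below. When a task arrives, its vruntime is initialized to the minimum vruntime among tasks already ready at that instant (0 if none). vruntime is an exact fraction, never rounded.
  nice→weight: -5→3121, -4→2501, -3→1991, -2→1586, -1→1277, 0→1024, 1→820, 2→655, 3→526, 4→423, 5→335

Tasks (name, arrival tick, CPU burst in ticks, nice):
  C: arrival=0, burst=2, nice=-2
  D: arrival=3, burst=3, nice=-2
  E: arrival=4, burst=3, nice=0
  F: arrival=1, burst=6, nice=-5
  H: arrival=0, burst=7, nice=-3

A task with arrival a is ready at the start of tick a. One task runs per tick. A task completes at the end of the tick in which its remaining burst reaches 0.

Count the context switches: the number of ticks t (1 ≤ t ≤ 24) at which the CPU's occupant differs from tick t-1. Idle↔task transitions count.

t=0: vr[C=0 H=0] → run C
t=1: vr[C=512/793 F=0 H=0] → run F
t=2: vr[C=512/793 F=1024/3121 H=0] → run H
t=3: vr[C=512/793 D=1024/3121 F=1024/3121 H=1024/1991] → run D
t=4: vr[C=512/793 D=2409984/2474953 E=1024/3121 F=1024/3121 H=1024/1991] → run E
t=5: vr[C=512/793 D=2409984/2474953 E=4145/3121 F=1024/3121 H=1024/1991] → run F
t=6: vr[C=512/793 D=2409984/2474953 E=4145/3121 F=2048/3121 H=1024/1991] → run H
t=7: vr[C=512/793 D=2409984/2474953 E=4145/3121 F=2048/3121 H=2048/1991] → run C
t=8: vr[D=2409984/2474953 E=4145/3121 F=2048/3121 H=2048/1991] → run F
t=9: vr[D=2409984/2474953 E=4145/3121 F=3072/3121 H=2048/1991] → run D
t=10: vr[D=4007936/2474953 E=4145/3121 F=3072/3121 H=2048/1991] → run F
t=11: vr[D=4007936/2474953 E=4145/3121 F=4096/3121 H=2048/1991] → run H
t=12: vr[D=4007936/2474953 E=4145/3121 F=4096/3121 H=3072/1991] → run F
t=13: vr[D=4007936/2474953 E=4145/3121 F=5120/3121 H=3072/1991] → run E
t=14: vr[D=4007936/2474953 E=7266/3121 F=5120/3121 H=3072/1991] → run H
t=15: vr[D=4007936/2474953 E=7266/3121 F=5120/3121 H=4096/1991] → run D
t=16: vr[E=7266/3121 F=5120/3121 H=4096/1991] → run F
t=17: vr[E=7266/3121 H=4096/1991] → run H
t=18: vr[E=7266/3121 H=5120/1991] → run E
t=19: vr[H=5120/1991] → run H
t=20: vr[H=6144/1991] → run H
t=21: (idle)
t=22: (idle)
t=23: (idle)
t=24: (idle)

context switches = 20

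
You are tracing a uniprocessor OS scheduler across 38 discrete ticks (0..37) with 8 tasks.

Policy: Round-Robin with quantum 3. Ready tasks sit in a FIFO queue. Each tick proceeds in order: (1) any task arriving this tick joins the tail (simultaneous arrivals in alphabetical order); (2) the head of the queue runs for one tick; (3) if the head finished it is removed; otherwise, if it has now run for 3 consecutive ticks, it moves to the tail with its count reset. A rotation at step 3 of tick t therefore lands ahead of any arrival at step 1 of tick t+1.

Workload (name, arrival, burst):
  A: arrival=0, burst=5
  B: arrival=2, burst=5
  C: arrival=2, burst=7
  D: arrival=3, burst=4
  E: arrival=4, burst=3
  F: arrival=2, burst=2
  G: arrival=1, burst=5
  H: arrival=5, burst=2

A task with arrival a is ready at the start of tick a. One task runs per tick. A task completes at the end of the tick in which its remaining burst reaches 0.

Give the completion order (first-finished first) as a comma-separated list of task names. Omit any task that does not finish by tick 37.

completion order = F, A, E, H, G, B, D, C

t=0: queue=[A] q_used=0 → run A
t=1: queue=[A,G] q_used=1 → run A
t=2: queue=[A,G,B,C,F] q_used=2 → run A
t=3: queue=[G,B,C,F,A,D] q_used=0 → run G
t=4: queue=[G,B,C,F,A,D,E] q_used=1 → run G
t=5: queue=[G,B,C,F,A,D,E,H] q_used=2 → run G
t=6: queue=[B,C,F,A,D,E,H,G] q_used=0 → run B
t=7: queue=[B,C,F,A,D,E,H,G] q_used=1 → run B
t=8: queue=[B,C,F,A,D,E,H,G] q_used=2 → run B
t=9: queue=[C,F,A,D,E,H,G,B] q_used=0 → run C
t=10: queue=[C,F,A,D,E,H,G,B] q_used=1 → run C
t=11: queue=[C,F,A,D,E,H,G,B] q_used=2 → run C
t=12: queue=[F,A,D,E,H,G,B,C] q_used=0 → run F
t=13: queue=[F,A,D,E,H,G,B,C] q_used=1 → run F
t=14: queue=[A,D,E,H,G,B,C] q_used=0 → run A
t=15: queue=[A,D,E,H,G,B,C] q_used=1 → run A
t=16: queue=[D,E,H,G,B,C] q_used=0 → run D
t=17: queue=[D,E,H,G,B,C] q_used=1 → run D
t=18: queue=[D,E,H,G,B,C] q_used=2 → run D
t=19: queue=[E,H,G,B,C,D] q_used=0 → run E
t=20: queue=[E,H,G,B,C,D] q_used=1 → run E
t=21: queue=[E,H,G,B,C,D] q_used=2 → run E
t=22: queue=[H,G,B,C,D] q_used=0 → run H
t=23: queue=[H,G,B,C,D] q_used=1 → run H
t=24: queue=[G,B,C,D] q_used=0 → run G
t=25: queue=[G,B,C,D] q_used=1 → run G
t=26: queue=[B,C,D] q_used=0 → run B
t=27: queue=[B,C,D] q_used=1 → run B
t=28: queue=[C,D] q_used=0 → run C
t=29: queue=[C,D] q_used=1 → run C
t=30: queue=[C,D] q_used=2 → run C
t=31: queue=[D,C] q_used=0 → run D
t=32: queue=[C] q_used=0 → run C
t=33: (idle)
t=34: (idle)
t=35: (idle)
t=36: (idle)
t=37: (idle)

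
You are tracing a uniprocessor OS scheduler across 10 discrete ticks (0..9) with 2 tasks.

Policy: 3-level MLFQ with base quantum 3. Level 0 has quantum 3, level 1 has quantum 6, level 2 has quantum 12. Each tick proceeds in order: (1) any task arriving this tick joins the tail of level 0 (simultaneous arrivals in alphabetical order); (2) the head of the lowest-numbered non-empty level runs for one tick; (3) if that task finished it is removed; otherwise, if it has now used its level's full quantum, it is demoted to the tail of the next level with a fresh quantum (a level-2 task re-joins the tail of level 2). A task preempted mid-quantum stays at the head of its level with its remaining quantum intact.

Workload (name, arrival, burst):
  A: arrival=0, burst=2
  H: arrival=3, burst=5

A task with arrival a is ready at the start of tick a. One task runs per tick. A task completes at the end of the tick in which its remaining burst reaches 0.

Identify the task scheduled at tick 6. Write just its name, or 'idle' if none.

running at tick 6 = H

t=0: L0/L1/L2 = A/-/- → run A
t=1: L0/L1/L2 = A/-/- → run A
t=2: (idle)
t=3: L0/L1/L2 = H/-/- → run H
t=4: L0/L1/L2 = H/-/- → run H
t=5: L0/L1/L2 = H/-/- → run H
t=6: L0/L1/L2 = -/H/- → run H
t=7: L0/L1/L2 = -/H/- → run H
t=8: (idle)
t=9: (idle)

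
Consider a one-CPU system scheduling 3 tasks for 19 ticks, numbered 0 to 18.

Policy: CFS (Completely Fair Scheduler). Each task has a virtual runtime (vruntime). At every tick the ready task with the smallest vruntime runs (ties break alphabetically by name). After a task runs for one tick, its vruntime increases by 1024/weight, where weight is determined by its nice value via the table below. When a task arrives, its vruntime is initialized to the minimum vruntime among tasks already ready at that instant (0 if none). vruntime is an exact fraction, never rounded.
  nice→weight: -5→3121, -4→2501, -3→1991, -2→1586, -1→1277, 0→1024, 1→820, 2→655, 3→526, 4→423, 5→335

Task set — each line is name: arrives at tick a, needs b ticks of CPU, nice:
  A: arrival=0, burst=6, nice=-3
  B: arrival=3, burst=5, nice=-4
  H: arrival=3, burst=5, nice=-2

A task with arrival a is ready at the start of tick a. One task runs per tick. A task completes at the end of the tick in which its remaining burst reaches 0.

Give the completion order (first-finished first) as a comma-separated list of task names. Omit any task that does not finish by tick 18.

t=0: vr[A=0] → run A
t=1: vr[A=1024/1991] → run A
t=2: vr[A=2048/1991] → run A
t=3: vr[A=3072/1991 B=3072/1991 H=3072/1991] → run A
t=4: vr[A=4096/1991 B=3072/1991 H=3072/1991] → run B
t=5: vr[A=4096/1991 B=9721856/4979491 H=3072/1991] → run H
t=6: vr[A=4096/1991 B=9721856/4979491 H=3455488/1578863] → run B
t=7: vr[A=4096/1991 B=11760640/4979491 H=3455488/1578863] → run A
t=8: vr[A=5120/1991 B=11760640/4979491 H=3455488/1578863] → run H
t=9: vr[A=5120/1991 B=11760640/4979491 H=4474880/1578863] → run B
t=10: vr[A=5120/1991 B=13799424/4979491 H=4474880/1578863] → run A
t=11: vr[B=13799424/4979491 H=4474880/1578863] → run B
t=12: vr[B=15838208/4979491 H=4474880/1578863] → run H
t=13: vr[B=15838208/4979491 H=5494272/1578863] → run B
t=14: vr[H=5494272/1578863] → run H
t=15: vr[H=6513664/1578863] → run H
t=16: (idle)
t=17: (idle)
t=18: (idle)

completion order = A, B, H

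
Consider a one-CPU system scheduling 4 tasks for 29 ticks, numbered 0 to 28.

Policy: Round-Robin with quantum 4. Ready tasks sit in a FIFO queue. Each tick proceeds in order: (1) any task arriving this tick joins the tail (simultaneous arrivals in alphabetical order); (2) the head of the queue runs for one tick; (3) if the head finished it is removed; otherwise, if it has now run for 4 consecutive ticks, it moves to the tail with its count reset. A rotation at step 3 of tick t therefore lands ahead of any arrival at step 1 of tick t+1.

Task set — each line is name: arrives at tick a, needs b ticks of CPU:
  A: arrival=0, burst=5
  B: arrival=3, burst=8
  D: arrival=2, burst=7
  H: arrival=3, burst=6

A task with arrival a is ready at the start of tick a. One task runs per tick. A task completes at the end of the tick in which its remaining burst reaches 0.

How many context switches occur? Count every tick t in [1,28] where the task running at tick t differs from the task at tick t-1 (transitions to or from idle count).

t=0: queue=[A] q_used=0 → run A
t=1: queue=[A] q_used=1 → run A
t=2: queue=[A,D] q_used=2 → run A
t=3: queue=[A,D,B,H] q_used=3 → run A
t=4: queue=[D,B,H,A] q_used=0 → run D
t=5: queue=[D,B,H,A] q_used=1 → run D
t=6: queue=[D,B,H,A] q_used=2 → run D
t=7: queue=[D,B,H,A] q_used=3 → run D
t=8: queue=[B,H,A,D] q_used=0 → run B
t=9: queue=[B,H,A,D] q_used=1 → run B
t=10: queue=[B,H,A,D] q_used=2 → run B
t=11: queue=[B,H,A,D] q_used=3 → run B
t=12: queue=[H,A,D,B] q_used=0 → run H
t=13: queue=[H,A,D,B] q_used=1 → run H
t=14: queue=[H,A,D,B] q_used=2 → run H
t=15: queue=[H,A,D,B] q_used=3 → run H
t=16: queue=[A,D,B,H] q_used=0 → run A
t=17: queue=[D,B,H] q_used=0 → run D
t=18: queue=[D,B,H] q_used=1 → run D
t=19: queue=[D,B,H] q_used=2 → run D
t=20: queue=[B,H] q_used=0 → run B
t=21: queue=[B,H] q_used=1 → run B
t=22: queue=[B,H] q_used=2 → run B
t=23: queue=[B,H] q_used=3 → run B
t=24: queue=[H] q_used=0 → run H
t=25: queue=[H] q_used=1 → run H
t=26: (idle)
t=27: (idle)
t=28: (idle)

context switches = 8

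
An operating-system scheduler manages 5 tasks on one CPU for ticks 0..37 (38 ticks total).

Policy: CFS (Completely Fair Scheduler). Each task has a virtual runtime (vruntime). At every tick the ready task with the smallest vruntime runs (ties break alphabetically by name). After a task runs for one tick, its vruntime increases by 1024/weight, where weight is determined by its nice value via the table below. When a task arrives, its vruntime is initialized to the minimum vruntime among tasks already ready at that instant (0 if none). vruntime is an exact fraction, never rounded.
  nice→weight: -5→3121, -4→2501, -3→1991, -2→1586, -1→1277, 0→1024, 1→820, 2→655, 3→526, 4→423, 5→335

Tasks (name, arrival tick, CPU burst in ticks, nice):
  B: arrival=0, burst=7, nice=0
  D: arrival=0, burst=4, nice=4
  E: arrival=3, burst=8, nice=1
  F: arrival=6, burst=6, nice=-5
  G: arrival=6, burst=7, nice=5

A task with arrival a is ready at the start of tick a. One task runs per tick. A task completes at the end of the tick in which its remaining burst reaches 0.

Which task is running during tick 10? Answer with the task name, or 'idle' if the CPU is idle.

t=0: vr[B=0 D=0] → run B
t=1: vr[B=1 D=0] → run D
t=2: vr[B=1 D=1024/423] → run B
t=3: vr[B=2 D=1024/423 E=2] → run B
t=4: vr[B=3 D=1024/423 E=2] → run E
t=5: vr[B=3 D=1024/423 E=666/205] → run D
t=6: vr[B=3 D=2048/423 E=666/205 F=3 G=3] → run B
t=7: vr[B=4 D=2048/423 E=666/205 F=3 G=3] → run F
t=8: vr[B=4 D=2048/423 E=666/205 F=10387/3121 G=3] → run G
t=9: vr[B=4 D=2048/423 E=666/205 F=10387/3121 G=2029/335] → run E
t=10: vr[B=4 D=2048/423 E=922/205 F=10387/3121 G=2029/335] → run F
t=11: vr[B=4 D=2048/423 E=922/205 F=11411/3121 G=2029/335] → run F
t=12: vr[B=4 D=2048/423 E=922/205 F=12435/3121 G=2029/335] → run F
t=13: vr[B=4 D=2048/423 E=922/205 F=13459/3121 G=2029/335] → run B
t=14: vr[B=5 D=2048/423 E=922/205 F=13459/3121 G=2029/335] → run F
t=15: vr[B=5 D=2048/423 E=922/205 F=14483/3121 G=2029/335] → run E
t=16: vr[B=5 D=2048/423 E=1178/205 F=14483/3121 G=2029/335] → run F
t=17: vr[B=5 D=2048/423 E=1178/205 G=2029/335] → run D
t=18: vr[B=5 D=1024/141 E=1178/205 G=2029/335] → run B
t=19: vr[B=6 D=1024/141 E=1178/205 G=2029/335] → run E
t=20: vr[B=6 D=1024/141 E=1434/205 G=2029/335] → run B
t=21: vr[D=1024/141 E=1434/205 G=2029/335] → run G
t=22: vr[D=1024/141 E=1434/205 G=3053/335] → run E
t=23: vr[D=1024/141 E=338/41 G=3053/335] → run D
t=24: vr[E=338/41 G=3053/335] → run E
t=25: vr[E=1946/205 G=3053/335] → run G
t=26: vr[E=1946/205 G=4077/335] → run E
t=27: vr[E=2202/205 G=4077/335] → run E
t=28: vr[G=4077/335] → run G
t=29: vr[G=5101/335] → run G
t=30: vr[G=1225/67] → run G
t=31: vr[G=7149/335] → run G
t=32: (idle)
t=33: (idle)
t=34: (idle)
t=35: (idle)
t=36: (idle)
t=37: (idle)

running at tick 10 = F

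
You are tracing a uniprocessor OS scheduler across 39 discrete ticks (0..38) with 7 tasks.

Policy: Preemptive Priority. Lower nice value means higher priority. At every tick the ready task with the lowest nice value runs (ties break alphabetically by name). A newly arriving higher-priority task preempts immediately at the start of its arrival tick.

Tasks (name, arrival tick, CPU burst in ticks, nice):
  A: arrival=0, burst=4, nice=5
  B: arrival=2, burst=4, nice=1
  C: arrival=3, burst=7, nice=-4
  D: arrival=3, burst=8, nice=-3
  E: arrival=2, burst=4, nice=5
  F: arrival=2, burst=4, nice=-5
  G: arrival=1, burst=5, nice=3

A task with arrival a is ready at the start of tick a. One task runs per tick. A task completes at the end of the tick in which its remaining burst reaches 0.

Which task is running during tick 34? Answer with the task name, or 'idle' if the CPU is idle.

t=0: ready={A} → run A
t=1: ready={A,G} → run G
t=2: ready={A,B,E,F,G} → run F
t=3: ready={A,B,C,D,E,F,G} → run F
t=4: ready={A,B,C,D,E,F,G} → run F
t=5: ready={A,B,C,D,E,F,G} → run F
t=6: ready={A,B,C,D,E,G} → run C
t=7: ready={A,B,C,D,E,G} → run C
t=8: ready={A,B,C,D,E,G} → run C
t=9: ready={A,B,C,D,E,G} → run C
t=10: ready={A,B,C,D,E,G} → run C
t=11: ready={A,B,C,D,E,G} → run C
t=12: ready={A,B,C,D,E,G} → run C
t=13: ready={A,B,D,E,G} → run D
t=14: ready={A,B,D,E,G} → run D
t=15: ready={A,B,D,E,G} → run D
t=16: ready={A,B,D,E,G} → run D
t=17: ready={A,B,D,E,G} → run D
t=18: ready={A,B,D,E,G} → run D
t=19: ready={A,B,D,E,G} → run D
t=20: ready={A,B,D,E,G} → run D
t=21: ready={A,B,E,G} → run B
t=22: ready={A,B,E,G} → run B
t=23: ready={A,B,E,G} → run B
t=24: ready={A,B,E,G} → run B
t=25: ready={A,E,G} → run G
t=26: ready={A,E,G} → run G
t=27: ready={A,E,G} → run G
t=28: ready={A,E,G} → run G
t=29: ready={A,E} → run A
t=30: ready={A,E} → run A
t=31: ready={A,E} → run A
t=32: ready={E} → run E
t=33: ready={E} → run E
t=34: ready={E} → run E
t=35: ready={E} → run E
t=36: (idle)
t=37: (idle)
t=38: (idle)

running at tick 34 = E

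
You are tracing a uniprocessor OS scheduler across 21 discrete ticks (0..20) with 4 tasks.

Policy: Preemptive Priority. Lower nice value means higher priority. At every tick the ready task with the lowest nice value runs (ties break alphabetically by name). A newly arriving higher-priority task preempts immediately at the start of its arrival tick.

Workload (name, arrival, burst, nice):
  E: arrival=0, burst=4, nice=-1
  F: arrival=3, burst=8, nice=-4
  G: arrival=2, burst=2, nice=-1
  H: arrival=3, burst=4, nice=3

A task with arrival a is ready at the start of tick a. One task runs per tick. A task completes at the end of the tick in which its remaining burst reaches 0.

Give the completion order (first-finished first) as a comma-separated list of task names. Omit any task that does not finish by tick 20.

t=0: ready={E} → run E
t=1: ready={E} → run E
t=2: ready={E,G} → run E
t=3: ready={E,F,G,H} → run F
t=4: ready={E,F,G,H} → run F
t=5: ready={E,F,G,H} → run F
t=6: ready={E,F,G,H} → run F
t=7: ready={E,F,G,H} → run F
t=8: ready={E,F,G,H} → run F
t=9: ready={E,F,G,H} → run F
t=10: ready={E,F,G,H} → run F
t=11: ready={E,G,H} → run E
t=12: ready={G,H} → run G
t=13: ready={G,H} → run G
t=14: ready={H} → run H
t=15: ready={H} → run H
t=16: ready={H} → run H
t=17: ready={H} → run H
t=18: (idle)
t=19: (idle)
t=20: (idle)

completion order = F, E, G, H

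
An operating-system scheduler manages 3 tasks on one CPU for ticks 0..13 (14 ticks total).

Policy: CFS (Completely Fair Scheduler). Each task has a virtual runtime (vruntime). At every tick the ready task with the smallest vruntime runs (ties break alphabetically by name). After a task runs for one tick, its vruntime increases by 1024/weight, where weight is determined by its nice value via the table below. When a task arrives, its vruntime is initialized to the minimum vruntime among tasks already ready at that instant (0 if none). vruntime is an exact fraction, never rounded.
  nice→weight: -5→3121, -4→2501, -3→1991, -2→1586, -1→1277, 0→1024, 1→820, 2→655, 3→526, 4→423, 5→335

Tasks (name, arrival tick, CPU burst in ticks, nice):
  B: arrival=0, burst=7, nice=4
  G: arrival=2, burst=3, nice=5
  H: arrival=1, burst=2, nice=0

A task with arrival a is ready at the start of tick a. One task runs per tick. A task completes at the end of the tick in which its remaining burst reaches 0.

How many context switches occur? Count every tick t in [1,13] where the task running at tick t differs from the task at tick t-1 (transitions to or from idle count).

context switches = 8

t=0: vr[B=0] → run B
t=1: vr[B=1024/423 H=1024/423] → run B
t=2: vr[B=2048/423 G=1024/423 H=1024/423] → run G
t=3: vr[B=2048/423 G=776192/141705 H=1024/423] → run H
t=4: vr[B=2048/423 G=776192/141705 H=1447/423] → run H
t=5: vr[B=2048/423 G=776192/141705] → run B
t=6: vr[B=1024/141 G=776192/141705] → run G
t=7: vr[B=1024/141 G=1209344/141705] → run B
t=8: vr[B=4096/423 G=1209344/141705] → run G
t=9: vr[B=4096/423] → run B
t=10: vr[B=5120/423] → run B
t=11: vr[B=2048/141] → run B
t=12: (idle)
t=13: (idle)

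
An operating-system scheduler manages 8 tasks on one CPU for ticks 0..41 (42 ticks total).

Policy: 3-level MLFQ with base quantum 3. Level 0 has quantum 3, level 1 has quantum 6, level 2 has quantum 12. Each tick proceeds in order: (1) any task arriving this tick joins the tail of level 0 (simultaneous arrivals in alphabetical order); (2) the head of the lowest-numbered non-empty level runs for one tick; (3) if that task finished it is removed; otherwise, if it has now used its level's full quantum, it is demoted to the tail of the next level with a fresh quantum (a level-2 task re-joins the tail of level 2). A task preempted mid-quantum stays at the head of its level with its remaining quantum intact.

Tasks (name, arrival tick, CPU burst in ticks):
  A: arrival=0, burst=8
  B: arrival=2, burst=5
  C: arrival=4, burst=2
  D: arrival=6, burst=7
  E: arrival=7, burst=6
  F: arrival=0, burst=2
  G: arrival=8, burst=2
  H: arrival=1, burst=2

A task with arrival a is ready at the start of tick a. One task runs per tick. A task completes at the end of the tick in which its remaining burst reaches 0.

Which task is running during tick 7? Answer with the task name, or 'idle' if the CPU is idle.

running at tick 7 = B

t=0: L0/L1/L2 = AF/-/- → run A
t=1: L0/L1/L2 = AFH/-/- → run A
t=2: L0/L1/L2 = AFHB/-/- → run A
t=3: L0/L1/L2 = FHB/A/- → run F
t=4: L0/L1/L2 = FHBC/A/- → run F
t=5: L0/L1/L2 = HBC/A/- → run H
t=6: L0/L1/L2 = HBCD/A/- → run H
t=7: L0/L1/L2 = BCDE/A/- → run B
t=8: L0/L1/L2 = BCDEG/A/- → run B
t=9: L0/L1/L2 = BCDEG/A/- → run B
t=10: L0/L1/L2 = CDEG/AB/- → run C
t=11: L0/L1/L2 = CDEG/AB/- → run C
t=12: L0/L1/L2 = DEG/AB/- → run D
t=13: L0/L1/L2 = DEG/AB/- → run D
t=14: L0/L1/L2 = DEG/AB/- → run D
t=15: L0/L1/L2 = EG/ABD/- → run E
t=16: L0/L1/L2 = EG/ABD/- → run E
t=17: L0/L1/L2 = EG/ABD/- → run E
t=18: L0/L1/L2 = G/ABDE/- → run G
t=19: L0/L1/L2 = G/ABDE/- → run G
t=20: L0/L1/L2 = -/ABDE/- → run A
t=21: L0/L1/L2 = -/ABDE/- → run A
t=22: L0/L1/L2 = -/ABDE/- → run A
t=23: L0/L1/L2 = -/ABDE/- → run A
t=24: L0/L1/L2 = -/ABDE/- → run A
t=25: L0/L1/L2 = -/BDE/- → run B
t=26: L0/L1/L2 = -/BDE/- → run B
t=27: L0/L1/L2 = -/DE/- → run D
t=28: L0/L1/L2 = -/DE/- → run D
t=29: L0/L1/L2 = -/DE/- → run D
t=30: L0/L1/L2 = -/DE/- → run D
t=31: L0/L1/L2 = -/E/- → run E
t=32: L0/L1/L2 = -/E/- → run E
t=33: L0/L1/L2 = -/E/- → run E
t=34: (idle)
t=35: (idle)
t=36: (idle)
t=37: (idle)
t=38: (idle)
t=39: (idle)
t=40: (idle)
t=41: (idle)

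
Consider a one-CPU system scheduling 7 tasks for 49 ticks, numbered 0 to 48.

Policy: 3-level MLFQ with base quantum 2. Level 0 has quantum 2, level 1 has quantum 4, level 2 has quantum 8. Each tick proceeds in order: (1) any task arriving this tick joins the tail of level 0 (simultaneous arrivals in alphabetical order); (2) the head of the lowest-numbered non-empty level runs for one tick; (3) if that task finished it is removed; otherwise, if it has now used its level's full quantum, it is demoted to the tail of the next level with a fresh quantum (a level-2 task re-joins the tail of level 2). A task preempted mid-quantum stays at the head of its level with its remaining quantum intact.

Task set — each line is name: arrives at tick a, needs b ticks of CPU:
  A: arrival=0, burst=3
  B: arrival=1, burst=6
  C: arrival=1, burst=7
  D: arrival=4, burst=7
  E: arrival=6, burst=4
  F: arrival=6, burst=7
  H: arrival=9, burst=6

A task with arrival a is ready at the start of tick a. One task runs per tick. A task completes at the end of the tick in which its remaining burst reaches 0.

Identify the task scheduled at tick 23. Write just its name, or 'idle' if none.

t=0: L0/L1/L2 = A/-/- → run A
t=1: L0/L1/L2 = ABC/-/- → run A
t=2: L0/L1/L2 = BC/A/- → run B
t=3: L0/L1/L2 = BC/A/- → run B
t=4: L0/L1/L2 = CD/AB/- → run C
t=5: L0/L1/L2 = CD/AB/- → run C
t=6: L0/L1/L2 = DEF/ABC/- → run D
t=7: L0/L1/L2 = DEF/ABC/- → run D
t=8: L0/L1/L2 = EF/ABCD/- → run E
t=9: L0/L1/L2 = EFH/ABCD/- → run E
t=10: L0/L1/L2 = FH/ABCDE/- → run F
t=11: L0/L1/L2 = FH/ABCDE/- → run F
t=12: L0/L1/L2 = H/ABCDEF/- → run H
t=13: L0/L1/L2 = H/ABCDEF/- → run H
t=14: L0/L1/L2 = -/ABCDEFH/- → run A
t=15: L0/L1/L2 = -/BCDEFH/- → run B
t=16: L0/L1/L2 = -/BCDEFH/- → run B
t=17: L0/L1/L2 = -/BCDEFH/- → run B
t=18: L0/L1/L2 = -/BCDEFH/- → run B
t=19: L0/L1/L2 = -/CDEFH/- → run C
t=20: L0/L1/L2 = -/CDEFH/- → run C
t=21: L0/L1/L2 = -/CDEFH/- → run C
t=22: L0/L1/L2 = -/CDEFH/- → run C
t=23: L0/L1/L2 = -/DEFH/C → run D
t=24: L0/L1/L2 = -/DEFH/C → run D
t=25: L0/L1/L2 = -/DEFH/C → run D
t=26: L0/L1/L2 = -/DEFH/C → run D
t=27: L0/L1/L2 = -/EFH/CD → run E
t=28: L0/L1/L2 = -/EFH/CD → run E
t=29: L0/L1/L2 = -/FH/CD → run F
t=30: L0/L1/L2 = -/FH/CD → run F
t=31: L0/L1/L2 = -/FH/CD → run F
t=32: L0/L1/L2 = -/FH/CD → run F
t=33: L0/L1/L2 = -/H/CDF → run H
t=34: L0/L1/L2 = -/H/CDF → run H
t=35: L0/L1/L2 = -/H/CDF → run H
t=36: L0/L1/L2 = -/H/CDF → run H
t=37: L0/L1/L2 = -/-/CDF → run C
t=38: L0/L1/L2 = -/-/DF → run D
t=39: L0/L1/L2 = -/-/F → run F
t=40: (idle)
t=41: (idle)
t=42: (idle)
t=43: (idle)
t=44: (idle)
t=45: (idle)
t=46: (idle)
t=47: (idle)
t=48: (idle)

running at tick 23 = D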